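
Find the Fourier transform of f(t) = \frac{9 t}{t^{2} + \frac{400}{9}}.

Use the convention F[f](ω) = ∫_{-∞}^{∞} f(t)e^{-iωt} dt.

F(ω) = - 9 i \pi e^{- \frac{20 \left|{\omega}\right|}{3}} \operatorname{sign}{\left(\omega \right)}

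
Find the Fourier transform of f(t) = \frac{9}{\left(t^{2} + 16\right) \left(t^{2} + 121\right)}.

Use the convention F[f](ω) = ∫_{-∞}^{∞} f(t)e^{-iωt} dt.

F(ω) = \frac{3 \pi \left(11 e^{7 \left|{\omega}\right|} - 4\right) e^{- 11 \left|{\omega}\right|}}{1540}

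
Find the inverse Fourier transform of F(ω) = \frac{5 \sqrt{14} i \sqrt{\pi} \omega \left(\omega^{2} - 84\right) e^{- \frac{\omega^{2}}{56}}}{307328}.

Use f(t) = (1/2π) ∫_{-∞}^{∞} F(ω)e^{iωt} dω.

f(t) = 5 t^{3} e^{- 14 t^{2}}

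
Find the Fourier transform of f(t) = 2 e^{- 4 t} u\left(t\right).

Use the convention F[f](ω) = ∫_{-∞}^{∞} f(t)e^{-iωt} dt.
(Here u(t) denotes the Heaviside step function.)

F(ω) = \frac{2}{i \omega + 4}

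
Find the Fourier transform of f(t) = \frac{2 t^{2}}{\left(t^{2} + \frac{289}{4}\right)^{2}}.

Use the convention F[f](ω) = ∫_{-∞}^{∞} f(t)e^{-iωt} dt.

F(ω) = \frac{\pi \left(2 - 17 \left|{\omega}\right|\right) e^{- \frac{17 \left|{\omega}\right|}{2}}}{17}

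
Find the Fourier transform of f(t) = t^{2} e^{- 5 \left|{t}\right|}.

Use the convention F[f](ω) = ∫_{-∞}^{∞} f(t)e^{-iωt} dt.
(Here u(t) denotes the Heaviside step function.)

F(ω) = \frac{20 \left(25 - 3 \omega^{2}\right)}{\left(\omega^{2} + 25\right)^{3}}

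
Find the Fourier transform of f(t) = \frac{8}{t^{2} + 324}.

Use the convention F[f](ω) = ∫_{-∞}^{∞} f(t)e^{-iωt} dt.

F(ω) = \frac{4 \pi e^{- 18 \left|{\omega}\right|}}{9}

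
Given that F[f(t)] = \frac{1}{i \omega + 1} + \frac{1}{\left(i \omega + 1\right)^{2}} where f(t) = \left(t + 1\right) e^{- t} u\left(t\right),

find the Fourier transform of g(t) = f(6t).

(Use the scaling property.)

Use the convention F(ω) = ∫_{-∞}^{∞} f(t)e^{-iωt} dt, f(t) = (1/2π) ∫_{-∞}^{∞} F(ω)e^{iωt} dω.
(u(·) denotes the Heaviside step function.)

F[g](ω) = \frac{- i \omega - 12}{\omega^{2} - 12 i \omega - 36}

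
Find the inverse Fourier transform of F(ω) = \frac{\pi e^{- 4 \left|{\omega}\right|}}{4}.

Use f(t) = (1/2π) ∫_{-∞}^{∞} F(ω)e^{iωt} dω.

f(t) = \frac{1}{t^{2} + 16}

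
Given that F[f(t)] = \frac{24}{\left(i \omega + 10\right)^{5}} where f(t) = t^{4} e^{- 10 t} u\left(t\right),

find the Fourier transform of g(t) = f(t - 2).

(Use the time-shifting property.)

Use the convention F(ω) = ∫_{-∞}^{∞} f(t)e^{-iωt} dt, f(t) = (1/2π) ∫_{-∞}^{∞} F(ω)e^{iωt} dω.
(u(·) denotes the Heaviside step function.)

F[g](ω) = \frac{24 e^{- 2 i \omega}}{\left(i \omega + 10\right)^{5}}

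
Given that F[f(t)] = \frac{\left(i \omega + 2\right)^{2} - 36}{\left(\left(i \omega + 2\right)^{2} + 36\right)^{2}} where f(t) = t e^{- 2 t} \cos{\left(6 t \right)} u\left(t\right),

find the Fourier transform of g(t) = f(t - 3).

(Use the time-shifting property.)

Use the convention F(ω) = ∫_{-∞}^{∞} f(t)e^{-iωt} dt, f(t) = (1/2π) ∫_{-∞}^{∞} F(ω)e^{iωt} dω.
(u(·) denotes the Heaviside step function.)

F[g](ω) = \frac{\left(\left(i \omega + 2\right)^{2} - 36\right) e^{- 3 i \omega}}{\left(\left(i \omega + 2\right)^{2} + 36\right)^{2}}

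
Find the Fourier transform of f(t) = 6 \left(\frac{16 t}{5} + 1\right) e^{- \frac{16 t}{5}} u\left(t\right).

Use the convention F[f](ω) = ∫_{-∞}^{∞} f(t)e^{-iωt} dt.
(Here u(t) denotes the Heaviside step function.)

F(ω) = \frac{30 \left(- 5 i \omega - 32\right)}{25 \omega^{2} - 160 i \omega - 256}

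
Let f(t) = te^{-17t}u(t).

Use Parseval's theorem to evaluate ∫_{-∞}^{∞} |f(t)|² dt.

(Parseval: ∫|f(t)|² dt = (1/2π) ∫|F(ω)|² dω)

∫|f(t)|² dt = \frac{1}{19652}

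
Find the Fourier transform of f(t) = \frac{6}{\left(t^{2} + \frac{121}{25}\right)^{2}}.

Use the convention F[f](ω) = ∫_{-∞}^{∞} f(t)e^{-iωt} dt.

F(ω) = \frac{75 \pi \left(11 \left|{\omega}\right| + 5\right) e^{- \frac{11 \left|{\omega}\right|}{5}}}{1331}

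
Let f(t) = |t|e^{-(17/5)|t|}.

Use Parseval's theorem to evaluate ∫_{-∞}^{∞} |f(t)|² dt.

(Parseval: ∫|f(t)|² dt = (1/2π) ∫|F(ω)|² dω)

∫|f(t)|² dt = \frac{125}{9826}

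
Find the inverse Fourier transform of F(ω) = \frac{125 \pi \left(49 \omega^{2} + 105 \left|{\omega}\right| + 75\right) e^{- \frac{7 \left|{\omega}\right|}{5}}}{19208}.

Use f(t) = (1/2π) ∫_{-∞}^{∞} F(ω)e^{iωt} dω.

f(t) = \frac{7}{\left(t^{2} + \frac{49}{25}\right)^{3}}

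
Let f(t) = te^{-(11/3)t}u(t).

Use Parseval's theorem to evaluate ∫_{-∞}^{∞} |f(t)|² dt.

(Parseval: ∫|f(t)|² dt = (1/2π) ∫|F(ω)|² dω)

∫|f(t)|² dt = \frac{27}{5324}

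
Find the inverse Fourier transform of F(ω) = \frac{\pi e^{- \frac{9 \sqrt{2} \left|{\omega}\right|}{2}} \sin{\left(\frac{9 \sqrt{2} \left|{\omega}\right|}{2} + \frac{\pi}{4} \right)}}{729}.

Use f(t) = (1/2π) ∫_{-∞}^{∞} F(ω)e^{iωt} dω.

f(t) = \frac{1}{t^{4} + 6561}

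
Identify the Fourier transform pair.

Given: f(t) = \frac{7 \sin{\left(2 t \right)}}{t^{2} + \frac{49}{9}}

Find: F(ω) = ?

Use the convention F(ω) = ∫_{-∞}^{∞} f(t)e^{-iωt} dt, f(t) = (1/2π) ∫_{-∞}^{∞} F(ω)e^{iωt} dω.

F(ω) = \frac{3 i \pi e^{- \frac{7 \left|{\omega + 2}\right|}{3}}}{2} - \frac{3 i \pi e^{- \frac{7 \left|{\omega - 2}\right|}{3}}}{2}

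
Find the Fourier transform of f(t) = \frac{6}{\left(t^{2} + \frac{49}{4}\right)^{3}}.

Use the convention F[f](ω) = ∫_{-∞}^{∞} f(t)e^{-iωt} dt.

F(ω) = \frac{6 \pi \left(49 \omega^{2} + 42 \left|{\omega}\right| + 12\right) e^{- \frac{7 \left|{\omega}\right|}{2}}}{16807}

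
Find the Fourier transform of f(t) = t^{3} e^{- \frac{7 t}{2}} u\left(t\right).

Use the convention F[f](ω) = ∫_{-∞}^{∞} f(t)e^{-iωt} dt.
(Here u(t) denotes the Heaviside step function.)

F(ω) = \frac{96}{\left(2 i \omega + 7\right)^{4}}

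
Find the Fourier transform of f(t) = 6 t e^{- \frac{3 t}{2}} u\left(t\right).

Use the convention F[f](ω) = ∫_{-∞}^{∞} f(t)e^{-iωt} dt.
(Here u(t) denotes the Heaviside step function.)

F(ω) = \frac{24}{\left(2 i \omega + 3\right)^{2}}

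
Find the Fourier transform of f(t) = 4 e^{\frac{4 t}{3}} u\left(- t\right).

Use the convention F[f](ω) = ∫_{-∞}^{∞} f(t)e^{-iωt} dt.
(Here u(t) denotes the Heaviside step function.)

F(ω) = - \frac{12}{3 i \omega - 4}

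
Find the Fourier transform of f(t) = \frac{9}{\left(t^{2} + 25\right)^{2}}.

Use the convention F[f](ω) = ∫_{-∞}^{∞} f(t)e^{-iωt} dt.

F(ω) = \frac{9 \pi \left(5 \left|{\omega}\right| + 1\right) e^{- 5 \left|{\omega}\right|}}{250}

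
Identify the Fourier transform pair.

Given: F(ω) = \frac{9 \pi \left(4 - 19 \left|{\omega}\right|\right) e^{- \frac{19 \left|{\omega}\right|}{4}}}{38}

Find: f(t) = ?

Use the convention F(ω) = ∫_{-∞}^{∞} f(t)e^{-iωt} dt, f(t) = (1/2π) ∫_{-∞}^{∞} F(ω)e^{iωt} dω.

f(t) = \frac{9 t^{2}}{\left(t^{2} + \frac{361}{16}\right)^{2}}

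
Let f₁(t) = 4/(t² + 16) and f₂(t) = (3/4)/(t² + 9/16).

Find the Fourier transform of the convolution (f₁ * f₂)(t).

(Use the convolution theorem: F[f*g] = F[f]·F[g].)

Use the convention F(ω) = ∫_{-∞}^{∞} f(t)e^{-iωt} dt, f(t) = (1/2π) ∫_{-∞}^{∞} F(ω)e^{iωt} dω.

F[f₁*f₂](ω) = \pi^{2} e^{- \frac{19 \left|{\omega}\right|}{4}}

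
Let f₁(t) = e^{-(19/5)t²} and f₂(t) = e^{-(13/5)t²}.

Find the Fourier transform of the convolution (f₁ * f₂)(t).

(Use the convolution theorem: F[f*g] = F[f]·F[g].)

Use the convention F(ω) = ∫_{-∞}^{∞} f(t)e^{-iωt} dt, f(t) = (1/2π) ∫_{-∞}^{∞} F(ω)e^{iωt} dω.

F[f₁*f₂](ω) = \frac{5 \sqrt{247} \pi e^{- \frac{40 \omega^{2}}{247}}}{247}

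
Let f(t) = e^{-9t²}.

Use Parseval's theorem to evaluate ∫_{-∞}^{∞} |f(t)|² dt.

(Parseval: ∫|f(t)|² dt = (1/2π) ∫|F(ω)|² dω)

∫|f(t)|² dt = \frac{\sqrt{2} \sqrt{\pi}}{6}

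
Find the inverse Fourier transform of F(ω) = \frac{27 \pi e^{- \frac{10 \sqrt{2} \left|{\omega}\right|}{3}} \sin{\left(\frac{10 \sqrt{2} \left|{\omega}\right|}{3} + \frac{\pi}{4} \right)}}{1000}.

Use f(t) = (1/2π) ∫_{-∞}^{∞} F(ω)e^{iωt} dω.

f(t) = \frac{8}{t^{4} + \frac{160000}{81}}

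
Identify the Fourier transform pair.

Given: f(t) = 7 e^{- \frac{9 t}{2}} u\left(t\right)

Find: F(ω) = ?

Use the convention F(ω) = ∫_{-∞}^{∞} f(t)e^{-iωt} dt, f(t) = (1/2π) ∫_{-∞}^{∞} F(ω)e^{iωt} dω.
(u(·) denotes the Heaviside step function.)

F(ω) = \frac{14}{2 i \omega + 9}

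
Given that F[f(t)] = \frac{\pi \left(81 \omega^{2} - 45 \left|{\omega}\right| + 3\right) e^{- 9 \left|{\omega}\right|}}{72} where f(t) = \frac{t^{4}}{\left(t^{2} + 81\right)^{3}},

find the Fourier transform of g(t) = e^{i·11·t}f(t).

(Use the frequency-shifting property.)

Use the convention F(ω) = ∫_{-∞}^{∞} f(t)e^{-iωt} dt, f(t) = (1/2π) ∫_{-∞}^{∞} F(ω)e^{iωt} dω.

F[g](ω) = \frac{\pi \left(27 \left(\omega - 11\right)^{2} - 15 \left|{\omega - 11}\right| + 1\right) e^{- 9 \left|{\omega - 11}\right|}}{24}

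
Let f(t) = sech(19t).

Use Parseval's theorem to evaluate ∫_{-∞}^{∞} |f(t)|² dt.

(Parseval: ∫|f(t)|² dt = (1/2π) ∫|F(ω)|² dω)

∫|f(t)|² dt = \frac{2}{19}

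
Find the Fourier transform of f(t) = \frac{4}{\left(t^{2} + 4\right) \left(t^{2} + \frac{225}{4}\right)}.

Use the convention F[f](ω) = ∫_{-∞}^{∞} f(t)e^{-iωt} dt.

F(ω) = \frac{8 \pi e^{- 2 \left|{\omega}\right|}}{209} - \frac{32 \pi e^{- \frac{15 \left|{\omega}\right|}{2}}}{3135}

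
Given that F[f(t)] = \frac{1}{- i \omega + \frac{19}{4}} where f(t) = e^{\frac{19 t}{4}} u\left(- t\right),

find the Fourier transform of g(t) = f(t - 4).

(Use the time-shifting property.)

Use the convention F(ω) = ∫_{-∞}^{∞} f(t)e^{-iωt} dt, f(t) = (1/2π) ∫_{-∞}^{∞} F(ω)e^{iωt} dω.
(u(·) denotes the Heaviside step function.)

F[g](ω) = - \frac{4 e^{- 4 i \omega}}{4 i \omega - 19}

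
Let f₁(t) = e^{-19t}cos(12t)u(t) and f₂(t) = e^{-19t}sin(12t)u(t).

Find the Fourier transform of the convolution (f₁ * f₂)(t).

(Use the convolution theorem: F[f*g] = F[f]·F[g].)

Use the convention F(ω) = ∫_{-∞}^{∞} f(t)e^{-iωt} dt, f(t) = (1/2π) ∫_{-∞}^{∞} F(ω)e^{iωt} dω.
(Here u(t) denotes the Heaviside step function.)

F[f₁*f₂](ω) = \frac{12 \left(i \omega + 19\right)}{\left(\left(i \omega + 19\right)^{2} + 144\right)^{2}}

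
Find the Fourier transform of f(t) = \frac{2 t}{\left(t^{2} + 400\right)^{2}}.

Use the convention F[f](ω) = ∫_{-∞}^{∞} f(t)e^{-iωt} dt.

F(ω) = - \frac{i \pi \omega e^{- 20 \left|{\omega}\right|}}{20}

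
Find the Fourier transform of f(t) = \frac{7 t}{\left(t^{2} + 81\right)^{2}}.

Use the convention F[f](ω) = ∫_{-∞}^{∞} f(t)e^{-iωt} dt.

F(ω) = - \frac{7 i \pi \omega e^{- 9 \left|{\omega}\right|}}{18}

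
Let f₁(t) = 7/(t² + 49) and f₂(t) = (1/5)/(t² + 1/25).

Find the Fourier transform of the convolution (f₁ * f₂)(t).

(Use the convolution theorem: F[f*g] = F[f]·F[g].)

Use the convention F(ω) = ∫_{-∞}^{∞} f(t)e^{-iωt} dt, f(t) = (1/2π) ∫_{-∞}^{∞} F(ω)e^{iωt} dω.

F[f₁*f₂](ω) = \pi^{2} e^{- \frac{36 \left|{\omega}\right|}{5}}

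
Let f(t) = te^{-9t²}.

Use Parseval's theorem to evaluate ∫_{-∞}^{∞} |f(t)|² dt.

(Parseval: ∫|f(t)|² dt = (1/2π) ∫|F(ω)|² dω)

∫|f(t)|² dt = \frac{\sqrt{2} \sqrt{\pi}}{216}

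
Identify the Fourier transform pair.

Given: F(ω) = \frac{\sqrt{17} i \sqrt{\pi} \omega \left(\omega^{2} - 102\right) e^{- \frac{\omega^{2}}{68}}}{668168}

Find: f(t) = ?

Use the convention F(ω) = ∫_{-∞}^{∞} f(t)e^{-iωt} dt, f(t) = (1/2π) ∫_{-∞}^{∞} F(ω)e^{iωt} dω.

f(t) = t^{3} e^{- 17 t^{2}}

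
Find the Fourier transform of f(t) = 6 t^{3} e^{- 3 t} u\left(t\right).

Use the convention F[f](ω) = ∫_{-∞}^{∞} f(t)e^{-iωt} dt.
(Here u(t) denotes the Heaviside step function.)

F(ω) = \frac{36}{\left(i \omega + 3\right)^{4}}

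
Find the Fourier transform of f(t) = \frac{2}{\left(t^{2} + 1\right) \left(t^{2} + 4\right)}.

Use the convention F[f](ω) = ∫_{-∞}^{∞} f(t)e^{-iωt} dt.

F(ω) = \frac{\pi \left(2 e^{\left|{\omega}\right|} - 1\right) e^{- 2 \left|{\omega}\right|}}{3}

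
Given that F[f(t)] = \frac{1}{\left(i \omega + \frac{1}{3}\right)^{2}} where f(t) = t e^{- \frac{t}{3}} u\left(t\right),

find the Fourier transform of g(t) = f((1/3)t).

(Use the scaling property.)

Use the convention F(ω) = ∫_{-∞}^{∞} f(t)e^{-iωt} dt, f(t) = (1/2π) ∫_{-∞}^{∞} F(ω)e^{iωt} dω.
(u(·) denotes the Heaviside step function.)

F[g](ω) = \frac{27}{\left(9 i \omega + 1\right)^{2}}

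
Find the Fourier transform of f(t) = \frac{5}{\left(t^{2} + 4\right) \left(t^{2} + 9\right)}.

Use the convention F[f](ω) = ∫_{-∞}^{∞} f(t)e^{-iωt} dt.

F(ω) = \frac{\pi \left(3 e^{\left|{\omega}\right|} - 2\right) e^{- 3 \left|{\omega}\right|}}{6}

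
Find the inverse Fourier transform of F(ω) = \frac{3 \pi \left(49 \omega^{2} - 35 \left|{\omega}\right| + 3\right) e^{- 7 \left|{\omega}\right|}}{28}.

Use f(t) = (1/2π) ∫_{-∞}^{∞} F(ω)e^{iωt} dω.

f(t) = \frac{6 t^{4}}{\left(t^{2} + 49\right)^{3}}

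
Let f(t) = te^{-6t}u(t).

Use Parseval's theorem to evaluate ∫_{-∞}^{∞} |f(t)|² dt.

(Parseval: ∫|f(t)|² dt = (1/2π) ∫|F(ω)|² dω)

∫|f(t)|² dt = \frac{1}{864}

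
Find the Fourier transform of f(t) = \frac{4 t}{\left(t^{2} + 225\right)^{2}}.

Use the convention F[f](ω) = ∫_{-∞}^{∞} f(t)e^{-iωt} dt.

F(ω) = - \frac{2 i \pi \omega e^{- 15 \left|{\omega}\right|}}{15}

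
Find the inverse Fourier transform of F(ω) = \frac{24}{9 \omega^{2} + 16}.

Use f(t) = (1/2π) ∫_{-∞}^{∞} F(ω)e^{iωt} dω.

f(t) = e^{- \frac{4 \left|{t}\right|}{3}}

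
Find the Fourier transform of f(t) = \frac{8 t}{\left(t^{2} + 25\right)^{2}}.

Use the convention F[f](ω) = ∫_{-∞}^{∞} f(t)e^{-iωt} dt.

F(ω) = - \frac{4 i \pi \omega e^{- 5 \left|{\omega}\right|}}{5}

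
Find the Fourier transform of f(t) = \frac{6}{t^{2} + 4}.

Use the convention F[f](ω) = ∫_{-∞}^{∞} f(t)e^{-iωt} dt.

F(ω) = 3 \pi e^{- 2 \left|{\omega}\right|}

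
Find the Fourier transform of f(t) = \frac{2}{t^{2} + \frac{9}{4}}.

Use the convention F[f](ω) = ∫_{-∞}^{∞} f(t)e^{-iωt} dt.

F(ω) = \frac{4 \pi e^{- \frac{3 \left|{\omega}\right|}{2}}}{3}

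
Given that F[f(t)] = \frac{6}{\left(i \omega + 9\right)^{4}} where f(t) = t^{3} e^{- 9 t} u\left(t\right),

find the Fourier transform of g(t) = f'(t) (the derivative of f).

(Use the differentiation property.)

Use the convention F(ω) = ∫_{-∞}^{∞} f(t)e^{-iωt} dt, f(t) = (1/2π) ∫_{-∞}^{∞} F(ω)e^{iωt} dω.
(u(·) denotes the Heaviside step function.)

F[g](ω) = \frac{6 i \omega}{\left(i \omega + 9\right)^{4}}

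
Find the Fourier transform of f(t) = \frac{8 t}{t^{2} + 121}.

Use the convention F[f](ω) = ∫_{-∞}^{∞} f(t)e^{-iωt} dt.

F(ω) = - 8 i \pi e^{- 11 \left|{\omega}\right|} \operatorname{sign}{\left(\omega \right)}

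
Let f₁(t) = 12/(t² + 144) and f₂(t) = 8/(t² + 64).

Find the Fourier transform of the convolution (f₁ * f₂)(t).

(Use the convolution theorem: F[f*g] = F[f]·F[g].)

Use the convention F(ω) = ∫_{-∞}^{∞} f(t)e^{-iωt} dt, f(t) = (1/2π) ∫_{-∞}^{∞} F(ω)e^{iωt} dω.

F[f₁*f₂](ω) = \pi^{2} e^{- 20 \left|{\omega}\right|}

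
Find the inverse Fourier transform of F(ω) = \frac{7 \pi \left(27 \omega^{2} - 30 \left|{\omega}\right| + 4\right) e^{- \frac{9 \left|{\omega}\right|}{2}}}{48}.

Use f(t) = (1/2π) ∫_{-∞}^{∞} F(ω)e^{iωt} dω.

f(t) = \frac{7 t^{4}}{\left(t^{2} + \frac{81}{4}\right)^{3}}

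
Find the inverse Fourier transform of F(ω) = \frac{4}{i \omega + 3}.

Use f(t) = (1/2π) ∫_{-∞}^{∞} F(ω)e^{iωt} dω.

f(t) = 4 e^{- 3 t} u\left(t\right)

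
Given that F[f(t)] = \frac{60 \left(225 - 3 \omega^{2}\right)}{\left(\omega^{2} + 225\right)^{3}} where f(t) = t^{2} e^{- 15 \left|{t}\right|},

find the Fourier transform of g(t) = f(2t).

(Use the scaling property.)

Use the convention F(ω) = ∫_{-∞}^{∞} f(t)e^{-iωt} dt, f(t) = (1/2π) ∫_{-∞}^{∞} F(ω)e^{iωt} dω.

F[g](ω) = \frac{1440 \left(300 - \omega^{2}\right)}{\left(\omega^{2} + 900\right)^{3}}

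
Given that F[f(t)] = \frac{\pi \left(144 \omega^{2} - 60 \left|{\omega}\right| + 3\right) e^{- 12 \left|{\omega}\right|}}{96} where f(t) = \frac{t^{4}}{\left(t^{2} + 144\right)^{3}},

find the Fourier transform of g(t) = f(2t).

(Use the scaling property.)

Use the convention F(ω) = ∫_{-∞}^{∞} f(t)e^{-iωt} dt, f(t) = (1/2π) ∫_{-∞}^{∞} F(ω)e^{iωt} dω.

F[g](ω) = \frac{\pi \left(12 \omega^{2} - 10 \left|{\omega}\right| + 1\right) e^{- 6 \left|{\omega}\right|}}{64}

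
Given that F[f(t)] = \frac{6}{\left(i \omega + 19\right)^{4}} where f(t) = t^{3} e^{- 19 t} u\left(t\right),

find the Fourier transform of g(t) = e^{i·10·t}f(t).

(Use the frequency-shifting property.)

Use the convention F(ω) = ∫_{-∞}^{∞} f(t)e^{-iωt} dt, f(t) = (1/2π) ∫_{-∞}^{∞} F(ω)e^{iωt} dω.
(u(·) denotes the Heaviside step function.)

F[g](ω) = \frac{6}{\left(i \left(\omega - 10\right) + 19\right)^{4}}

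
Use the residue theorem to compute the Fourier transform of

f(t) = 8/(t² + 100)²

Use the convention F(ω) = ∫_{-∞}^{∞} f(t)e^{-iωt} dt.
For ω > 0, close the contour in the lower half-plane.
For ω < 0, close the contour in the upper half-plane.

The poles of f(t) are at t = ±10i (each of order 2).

Let g(z) = f(z)e^{-iωz}; for large |z| the factor e^{-iωz} decays in the lower half-plane when ω > 0 and in the upper half-plane when ω < 0.

Case ω > 0 (lower half-plane, clockwise contour ⇒ F(ω) = -2πi·ΣRes):
  Res_{z = - 10 i} g(z) = \frac{i \left(10 \omega + 1\right) e^{- 10 \omega}}{500} (pole of order 2)
  F(ω) = -2πi·ΣRes = \frac{\pi \left(10 \omega + 1\right) e^{- 10 \omega}}{250}

Case ω < 0 (upper half-plane, counterclockwise contour ⇒ F(ω) = +2πi·ΣRes):
  Res_{z = 10 i} g(z) = \frac{i \left(10 \omega - 1\right) e^{10 \omega}}{500} (pole of order 2)
  F(ω) = 2πi·ΣRes = \frac{\pi \left(1 - 10 \omega\right) e^{10 \omega}}{250}

Both cases combine into a single formula in |ω|:

F(ω) = \frac{\pi \left(10 \left|{\omega}\right| + 1\right) e^{- 10 \left|{\omega}\right|}}{250}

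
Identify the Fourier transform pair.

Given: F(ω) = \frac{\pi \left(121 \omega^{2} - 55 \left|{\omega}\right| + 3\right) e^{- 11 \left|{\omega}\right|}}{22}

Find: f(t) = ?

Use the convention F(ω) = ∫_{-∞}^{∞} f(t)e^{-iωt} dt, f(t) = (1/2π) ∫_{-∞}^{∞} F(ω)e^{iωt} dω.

f(t) = \frac{4 t^{4}}{\left(t^{2} + 121\right)^{3}}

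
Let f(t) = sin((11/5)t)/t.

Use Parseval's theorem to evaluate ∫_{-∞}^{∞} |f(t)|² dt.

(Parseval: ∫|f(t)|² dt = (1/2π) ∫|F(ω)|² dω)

∫|f(t)|² dt = \frac{11 \pi}{5}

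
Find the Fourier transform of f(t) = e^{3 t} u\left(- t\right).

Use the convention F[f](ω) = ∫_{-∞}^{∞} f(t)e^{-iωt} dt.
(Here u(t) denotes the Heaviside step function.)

F(ω) = \frac{i}{\omega + 3 i}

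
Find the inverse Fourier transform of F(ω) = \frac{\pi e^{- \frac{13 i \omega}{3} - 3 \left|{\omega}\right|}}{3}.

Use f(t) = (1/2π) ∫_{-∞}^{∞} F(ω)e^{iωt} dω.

f(t) = \frac{1}{\left(t - \frac{13}{3}\right)^{2} + 9}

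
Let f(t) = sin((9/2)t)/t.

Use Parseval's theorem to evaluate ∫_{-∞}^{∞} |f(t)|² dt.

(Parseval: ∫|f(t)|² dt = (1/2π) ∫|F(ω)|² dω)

∫|f(t)|² dt = \frac{9 \pi}{2}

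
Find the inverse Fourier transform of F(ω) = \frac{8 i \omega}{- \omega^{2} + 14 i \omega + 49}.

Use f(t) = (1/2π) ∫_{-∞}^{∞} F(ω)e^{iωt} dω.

f(t) = 8 \left(1 - 7 t\right) e^{- 7 t} u\left(t\right)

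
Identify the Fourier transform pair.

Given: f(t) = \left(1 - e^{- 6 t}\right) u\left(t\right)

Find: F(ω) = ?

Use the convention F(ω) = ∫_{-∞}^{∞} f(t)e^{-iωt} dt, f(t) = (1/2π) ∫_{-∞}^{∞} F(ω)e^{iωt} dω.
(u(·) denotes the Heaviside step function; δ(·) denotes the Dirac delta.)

F(ω) = \pi \delta\left(\omega\right) - \frac{6 i}{\omega \left(i \omega + 6\right)}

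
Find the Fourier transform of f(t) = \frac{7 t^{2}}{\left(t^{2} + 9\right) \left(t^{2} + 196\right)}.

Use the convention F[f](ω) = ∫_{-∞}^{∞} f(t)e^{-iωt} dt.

F(ω) = \frac{7 \pi \left(14 - 3 e^{11 \left|{\omega}\right|}\right) e^{- 14 \left|{\omega}\right|}}{187}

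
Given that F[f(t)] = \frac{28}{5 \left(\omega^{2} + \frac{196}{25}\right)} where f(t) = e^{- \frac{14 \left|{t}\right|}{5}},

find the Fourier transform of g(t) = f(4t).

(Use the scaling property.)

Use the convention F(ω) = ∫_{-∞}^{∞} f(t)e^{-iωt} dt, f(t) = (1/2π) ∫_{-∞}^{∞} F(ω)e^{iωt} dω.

F[g](ω) = \frac{560}{25 \omega^{2} + 3136}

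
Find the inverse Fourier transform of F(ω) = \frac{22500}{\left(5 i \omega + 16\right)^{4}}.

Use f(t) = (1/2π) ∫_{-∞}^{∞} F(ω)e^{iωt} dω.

f(t) = 6 t^{3} e^{- \frac{16 t}{5}} u\left(t\right)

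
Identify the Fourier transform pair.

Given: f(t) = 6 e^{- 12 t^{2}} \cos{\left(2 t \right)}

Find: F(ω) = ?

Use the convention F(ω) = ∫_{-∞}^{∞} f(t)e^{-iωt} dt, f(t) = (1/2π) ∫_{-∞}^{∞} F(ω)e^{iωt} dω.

F(ω) = \frac{\sqrt{3} \sqrt{\pi} \left(e^{\frac{\omega}{6}} + 1\right) e^{- \frac{\omega^{2}}{48} - \frac{\omega}{12} - \frac{1}{12}}}{2}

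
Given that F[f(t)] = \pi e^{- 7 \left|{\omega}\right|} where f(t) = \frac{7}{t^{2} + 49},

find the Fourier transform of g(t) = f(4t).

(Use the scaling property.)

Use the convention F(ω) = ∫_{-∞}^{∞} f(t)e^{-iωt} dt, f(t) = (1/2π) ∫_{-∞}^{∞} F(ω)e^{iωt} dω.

F[g](ω) = \frac{\pi e^{- \frac{7 \left|{\omega}\right|}{4}}}{4}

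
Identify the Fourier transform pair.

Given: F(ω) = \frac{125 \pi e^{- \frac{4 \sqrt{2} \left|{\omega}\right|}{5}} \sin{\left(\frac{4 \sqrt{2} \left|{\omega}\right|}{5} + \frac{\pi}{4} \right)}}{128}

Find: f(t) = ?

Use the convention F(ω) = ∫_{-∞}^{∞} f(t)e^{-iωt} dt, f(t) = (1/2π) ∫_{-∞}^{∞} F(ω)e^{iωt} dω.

f(t) = \frac{4}{t^{4} + \frac{4096}{625}}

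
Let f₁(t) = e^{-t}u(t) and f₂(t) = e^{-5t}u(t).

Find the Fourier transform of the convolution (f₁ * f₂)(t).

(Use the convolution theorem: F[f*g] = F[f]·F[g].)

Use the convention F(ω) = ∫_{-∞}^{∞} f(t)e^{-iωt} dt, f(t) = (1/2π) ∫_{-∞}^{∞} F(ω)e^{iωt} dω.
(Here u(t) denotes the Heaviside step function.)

F[f₁*f₂](ω) = \frac{1}{\left(i \omega + 1\right) \left(i \omega + 5\right)}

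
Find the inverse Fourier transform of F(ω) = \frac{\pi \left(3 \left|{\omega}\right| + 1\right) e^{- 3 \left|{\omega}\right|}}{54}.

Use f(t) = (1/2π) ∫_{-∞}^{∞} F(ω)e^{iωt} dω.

f(t) = \frac{1}{\left(t^{2} + 9\right)^{2}}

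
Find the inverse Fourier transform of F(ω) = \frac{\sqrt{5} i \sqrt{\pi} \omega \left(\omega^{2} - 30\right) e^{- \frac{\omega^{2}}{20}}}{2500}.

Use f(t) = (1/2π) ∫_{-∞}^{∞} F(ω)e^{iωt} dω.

f(t) = 2 t^{3} e^{- 5 t^{2}}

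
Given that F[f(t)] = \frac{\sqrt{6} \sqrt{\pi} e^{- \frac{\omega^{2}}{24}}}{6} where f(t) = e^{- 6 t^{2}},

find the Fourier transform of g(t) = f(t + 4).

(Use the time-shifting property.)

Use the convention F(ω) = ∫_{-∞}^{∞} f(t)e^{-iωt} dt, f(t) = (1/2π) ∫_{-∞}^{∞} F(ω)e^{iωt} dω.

F[g](ω) = \frac{\sqrt{6} \sqrt{\pi} e^{\frac{\omega \left(- \omega + 96 i\right)}{24}}}{6}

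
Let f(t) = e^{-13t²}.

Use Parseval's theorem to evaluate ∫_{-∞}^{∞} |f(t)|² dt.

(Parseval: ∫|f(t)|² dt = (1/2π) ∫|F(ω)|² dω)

∫|f(t)|² dt = \frac{\sqrt{26} \sqrt{\pi}}{26}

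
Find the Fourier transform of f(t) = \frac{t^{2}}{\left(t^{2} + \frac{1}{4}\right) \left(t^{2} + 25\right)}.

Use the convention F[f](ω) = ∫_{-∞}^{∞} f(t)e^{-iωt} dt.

F(ω) = \frac{20 \pi e^{- 5 \left|{\omega}\right|}}{99} - \frac{2 \pi e^{- \frac{\left|{\omega}\right|}{2}}}{99}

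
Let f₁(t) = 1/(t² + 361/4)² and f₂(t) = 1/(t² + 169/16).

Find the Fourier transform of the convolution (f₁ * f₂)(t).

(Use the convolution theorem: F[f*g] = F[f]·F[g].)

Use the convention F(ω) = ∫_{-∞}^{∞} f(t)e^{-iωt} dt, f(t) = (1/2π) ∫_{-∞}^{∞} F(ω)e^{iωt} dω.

F[f₁*f₂](ω) = \frac{8 \pi^{2} \left(19 \left|{\omega}\right| + 2\right) e^{- \frac{51 \left|{\omega}\right|}{4}}}{89167}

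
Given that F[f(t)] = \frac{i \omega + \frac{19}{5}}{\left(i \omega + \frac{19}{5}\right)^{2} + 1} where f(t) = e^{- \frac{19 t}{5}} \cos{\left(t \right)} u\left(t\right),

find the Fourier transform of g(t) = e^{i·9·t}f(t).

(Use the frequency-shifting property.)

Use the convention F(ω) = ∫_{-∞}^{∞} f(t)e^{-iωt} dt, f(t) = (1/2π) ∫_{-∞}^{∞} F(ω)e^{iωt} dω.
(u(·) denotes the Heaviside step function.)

F[g](ω) = \frac{5 \left(5 i \left(\omega - 9\right) + 19\right)}{\left(5 i \left(\omega - 9\right) + 19\right)^{2} + 25}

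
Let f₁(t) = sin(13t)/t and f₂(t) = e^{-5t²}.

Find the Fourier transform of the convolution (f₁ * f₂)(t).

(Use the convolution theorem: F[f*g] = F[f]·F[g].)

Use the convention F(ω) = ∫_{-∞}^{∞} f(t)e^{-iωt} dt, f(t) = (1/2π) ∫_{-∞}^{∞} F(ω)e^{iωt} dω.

F[f₁*f₂](ω) = \begin{cases} \frac{\sqrt{5} \pi^{\frac{3}{2}} e^{- \frac{\omega^{2}}{20}}}{5} & \text{for}\: \omega > -13 \wedge \omega < 13 \\0 & \text{otherwise} \end{cases}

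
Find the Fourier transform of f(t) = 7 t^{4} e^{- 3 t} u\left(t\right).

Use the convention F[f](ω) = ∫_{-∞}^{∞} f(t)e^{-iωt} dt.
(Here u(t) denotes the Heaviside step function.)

F(ω) = \frac{168}{\left(i \omega + 3\right)^{5}}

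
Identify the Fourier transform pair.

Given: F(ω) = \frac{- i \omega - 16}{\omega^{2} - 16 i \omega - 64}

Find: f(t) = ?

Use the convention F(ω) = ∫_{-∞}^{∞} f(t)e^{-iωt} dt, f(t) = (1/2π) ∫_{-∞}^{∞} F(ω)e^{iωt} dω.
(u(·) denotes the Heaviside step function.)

f(t) = \left(8 t + 1\right) e^{- 8 t} u\left(t\right)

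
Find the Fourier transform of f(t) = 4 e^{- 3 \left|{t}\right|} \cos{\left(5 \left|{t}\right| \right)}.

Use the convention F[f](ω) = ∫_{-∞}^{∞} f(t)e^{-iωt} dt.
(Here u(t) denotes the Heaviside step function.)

F(ω) = \frac{24 \left(\omega^{2} + 34\right)}{\omega^{4} - 32 \omega^{2} + 1156}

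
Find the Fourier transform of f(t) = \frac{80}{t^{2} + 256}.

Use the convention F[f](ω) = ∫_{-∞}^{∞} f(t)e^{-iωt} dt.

F(ω) = 5 \pi e^{- 16 \left|{\omega}\right|}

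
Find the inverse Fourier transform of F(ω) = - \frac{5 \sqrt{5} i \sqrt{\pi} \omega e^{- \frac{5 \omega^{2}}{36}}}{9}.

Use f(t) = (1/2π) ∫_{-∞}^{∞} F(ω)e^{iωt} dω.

f(t) = 6 t e^{- \frac{9 t^{2}}{5}}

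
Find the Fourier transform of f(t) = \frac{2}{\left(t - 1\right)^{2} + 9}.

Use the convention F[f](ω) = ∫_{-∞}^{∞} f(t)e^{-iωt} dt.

F(ω) = \frac{2 \pi e^{- i \omega - 3 \left|{\omega}\right|}}{3}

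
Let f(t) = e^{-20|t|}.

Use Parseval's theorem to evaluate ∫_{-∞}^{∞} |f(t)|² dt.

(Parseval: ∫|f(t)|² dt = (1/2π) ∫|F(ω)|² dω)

∫|f(t)|² dt = \frac{1}{20}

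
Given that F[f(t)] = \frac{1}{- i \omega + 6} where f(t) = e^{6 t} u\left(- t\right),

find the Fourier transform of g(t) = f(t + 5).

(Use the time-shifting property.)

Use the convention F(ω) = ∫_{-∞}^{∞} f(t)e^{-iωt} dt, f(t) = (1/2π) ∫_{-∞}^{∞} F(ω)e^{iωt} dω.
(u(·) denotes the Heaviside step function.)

F[g](ω) = - \frac{e^{5 i \omega}}{i \omega - 6}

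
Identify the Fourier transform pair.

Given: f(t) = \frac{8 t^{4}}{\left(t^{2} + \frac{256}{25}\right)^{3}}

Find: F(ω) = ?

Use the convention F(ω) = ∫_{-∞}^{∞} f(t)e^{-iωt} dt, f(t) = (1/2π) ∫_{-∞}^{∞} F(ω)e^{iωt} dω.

F(ω) = \frac{\pi \left(256 \omega^{2} - 400 \left|{\omega}\right| + 75\right) e^{- \frac{16 \left|{\omega}\right|}{5}}}{80}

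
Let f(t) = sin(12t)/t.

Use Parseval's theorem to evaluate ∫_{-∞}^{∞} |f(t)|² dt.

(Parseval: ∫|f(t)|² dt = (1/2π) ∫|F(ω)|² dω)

∫|f(t)|² dt = 12 \pi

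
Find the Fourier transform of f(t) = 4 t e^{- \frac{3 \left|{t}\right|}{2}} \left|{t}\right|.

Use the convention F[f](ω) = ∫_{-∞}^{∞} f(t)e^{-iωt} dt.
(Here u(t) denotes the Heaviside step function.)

F(ω) = \frac{256 i \omega \left(4 \omega^{2} - 27\right)}{\left(4 \omega^{2} + 9\right)^{3}}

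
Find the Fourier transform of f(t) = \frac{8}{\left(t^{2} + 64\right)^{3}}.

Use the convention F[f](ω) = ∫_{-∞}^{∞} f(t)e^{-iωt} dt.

F(ω) = \frac{\pi \left(64 \omega^{2} + 24 \left|{\omega}\right| + 3\right) e^{- 8 \left|{\omega}\right|}}{32768}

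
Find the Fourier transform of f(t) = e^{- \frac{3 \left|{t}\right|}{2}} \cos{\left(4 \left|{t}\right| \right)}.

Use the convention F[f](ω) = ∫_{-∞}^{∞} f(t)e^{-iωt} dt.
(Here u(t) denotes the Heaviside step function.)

F(ω) = \frac{12 \left(4 \omega^{2} + 73\right)}{16 \omega^{4} - 440 \omega^{2} + 5329}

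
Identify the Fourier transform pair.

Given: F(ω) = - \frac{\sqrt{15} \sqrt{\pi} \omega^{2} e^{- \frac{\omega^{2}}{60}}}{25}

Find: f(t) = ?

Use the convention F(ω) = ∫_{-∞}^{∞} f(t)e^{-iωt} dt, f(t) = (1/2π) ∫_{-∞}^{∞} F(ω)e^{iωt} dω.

f(t) = 9 \left(60 t^{2} - 2\right) e^{- 15 t^{2}}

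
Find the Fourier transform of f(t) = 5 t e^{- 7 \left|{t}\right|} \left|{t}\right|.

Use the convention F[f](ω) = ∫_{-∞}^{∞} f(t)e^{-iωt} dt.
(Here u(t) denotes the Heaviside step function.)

F(ω) = \frac{20 i \omega \left(\omega^{2} - 147\right)}{\left(\omega^{2} + 49\right)^{3}}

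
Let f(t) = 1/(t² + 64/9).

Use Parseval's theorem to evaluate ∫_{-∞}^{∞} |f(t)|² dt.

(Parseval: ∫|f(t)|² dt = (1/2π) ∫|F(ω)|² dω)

∫|f(t)|² dt = \frac{27 \pi}{1024}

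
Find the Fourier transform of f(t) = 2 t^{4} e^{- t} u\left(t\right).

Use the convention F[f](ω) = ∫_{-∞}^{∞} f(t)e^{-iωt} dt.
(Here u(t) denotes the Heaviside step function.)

F(ω) = \frac{48}{\left(i \omega + 1\right)^{5}}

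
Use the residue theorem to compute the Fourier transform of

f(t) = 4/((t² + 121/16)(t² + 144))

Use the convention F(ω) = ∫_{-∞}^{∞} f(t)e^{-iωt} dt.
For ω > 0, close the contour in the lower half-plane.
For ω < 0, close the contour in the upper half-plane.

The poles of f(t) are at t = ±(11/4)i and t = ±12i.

Let g(z) = f(z)e^{-iωz}; for large |z| the factor e^{-iωz} decays in the lower half-plane when ω > 0 and in the upper half-plane when ω < 0.

Case ω > 0 (lower half-plane, clockwise contour ⇒ F(ω) = -2πi·ΣRes):
  Res_{z = - \frac{11 i}{4}} g(z) = \frac{128 i e^{- \frac{11 \omega}{4}}}{24013}
  Res_{z = - 12 i} g(z) = - \frac{8 i e^{- 12 \omega}}{6549}
  F(ω) = -2πi·ΣRes = - \frac{16 \pi e^{- 12 \omega}}{6549} + \frac{256 \pi e^{- \frac{11 \omega}{4}}}{24013}

Case ω < 0 (upper half-plane, counterclockwise contour ⇒ F(ω) = +2πi·ΣRes):
  Res_{z = \frac{11 i}{4}} g(z) = - \frac{128 i e^{\frac{11 \omega}{4}}}{24013}
  Res_{z = 12 i} g(z) = \frac{8 i e^{12 \omega}}{6549}
  F(ω) = 2πi·ΣRes = \frac{16 \pi \left(48 e^{\frac{11 \omega}{4}} - 11 e^{12 \omega}\right)}{72039}

Both cases combine into a single formula in |ω|:

F(ω) = - \frac{16 \pi e^{- 12 \left|{\omega}\right|}}{6549} + \frac{256 \pi e^{- \frac{11 \left|{\omega}\right|}{4}}}{24013}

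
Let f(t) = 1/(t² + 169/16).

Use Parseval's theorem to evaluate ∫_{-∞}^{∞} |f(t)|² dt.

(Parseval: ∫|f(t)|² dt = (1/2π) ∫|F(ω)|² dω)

∫|f(t)|² dt = \frac{32 \pi}{2197}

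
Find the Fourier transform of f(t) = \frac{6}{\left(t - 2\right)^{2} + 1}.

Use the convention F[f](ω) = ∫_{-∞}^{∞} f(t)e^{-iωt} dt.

F(ω) = 6 \pi e^{- 2 i \omega - \left|{\omega}\right|}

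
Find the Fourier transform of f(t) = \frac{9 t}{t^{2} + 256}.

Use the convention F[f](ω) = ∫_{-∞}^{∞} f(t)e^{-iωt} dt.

F(ω) = - 9 i \pi e^{- 16 \left|{\omega}\right|} \operatorname{sign}{\left(\omega \right)}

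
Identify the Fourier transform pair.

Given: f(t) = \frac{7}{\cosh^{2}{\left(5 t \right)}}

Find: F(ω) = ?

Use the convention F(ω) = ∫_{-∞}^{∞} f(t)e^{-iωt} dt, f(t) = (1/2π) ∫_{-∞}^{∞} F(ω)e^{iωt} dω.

F(ω) = \frac{7 \pi \omega}{25 \sinh{\left(\frac{\pi \omega}{10} \right)}}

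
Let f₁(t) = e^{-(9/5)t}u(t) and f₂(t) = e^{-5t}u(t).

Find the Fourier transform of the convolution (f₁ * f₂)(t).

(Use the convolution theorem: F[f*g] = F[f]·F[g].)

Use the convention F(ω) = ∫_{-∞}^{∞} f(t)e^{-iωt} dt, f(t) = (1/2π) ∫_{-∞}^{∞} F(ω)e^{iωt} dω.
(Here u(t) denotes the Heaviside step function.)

F[f₁*f₂](ω) = \frac{5}{\left(i \omega + 5\right) \left(5 i \omega + 9\right)}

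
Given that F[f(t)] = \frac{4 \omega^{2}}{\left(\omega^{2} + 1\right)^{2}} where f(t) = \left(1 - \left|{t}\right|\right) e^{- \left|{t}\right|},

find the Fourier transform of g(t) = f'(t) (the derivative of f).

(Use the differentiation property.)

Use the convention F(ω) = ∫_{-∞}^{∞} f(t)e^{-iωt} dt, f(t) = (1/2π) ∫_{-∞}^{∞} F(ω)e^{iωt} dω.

F[g](ω) = \frac{4 i \omega^{3}}{\left(\omega^{2} + 1\right)^{2}}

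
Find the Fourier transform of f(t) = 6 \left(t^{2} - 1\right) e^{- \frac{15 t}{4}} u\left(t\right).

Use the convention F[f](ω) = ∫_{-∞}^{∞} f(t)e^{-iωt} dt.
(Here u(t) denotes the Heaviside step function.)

F(ω) = \frac{24 \left(128 i \omega - \left(4 i \omega + 15\right)^{3} + 480\right)}{\left(4 i \omega + 15\right)^{4}}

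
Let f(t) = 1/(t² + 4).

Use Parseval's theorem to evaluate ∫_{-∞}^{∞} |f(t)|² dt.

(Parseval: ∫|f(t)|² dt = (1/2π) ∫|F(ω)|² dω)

∫|f(t)|² dt = \frac{\pi}{16}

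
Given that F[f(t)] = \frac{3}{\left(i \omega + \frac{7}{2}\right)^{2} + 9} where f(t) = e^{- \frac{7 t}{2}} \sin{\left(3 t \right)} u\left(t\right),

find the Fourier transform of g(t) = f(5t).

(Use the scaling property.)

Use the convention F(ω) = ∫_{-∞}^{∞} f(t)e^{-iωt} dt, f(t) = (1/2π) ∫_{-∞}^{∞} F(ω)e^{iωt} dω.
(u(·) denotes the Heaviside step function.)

F[g](ω) = \frac{60}{\left(2 i \omega + 35\right)^{2} + 900}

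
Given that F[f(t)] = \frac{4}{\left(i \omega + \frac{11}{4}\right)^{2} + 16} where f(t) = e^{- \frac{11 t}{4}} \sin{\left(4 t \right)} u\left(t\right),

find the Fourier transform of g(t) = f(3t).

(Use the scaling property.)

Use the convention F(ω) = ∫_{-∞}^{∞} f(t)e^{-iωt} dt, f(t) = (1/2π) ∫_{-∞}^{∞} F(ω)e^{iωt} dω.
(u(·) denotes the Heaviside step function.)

F[g](ω) = \frac{192}{\left(4 i \omega + 33\right)^{2} + 2304}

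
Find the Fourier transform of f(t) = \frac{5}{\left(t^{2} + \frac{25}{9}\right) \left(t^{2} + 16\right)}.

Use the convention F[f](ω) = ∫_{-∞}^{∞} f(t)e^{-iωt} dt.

F(ω) = - \frac{45 \pi e^{- 4 \left|{\omega}\right|}}{476} + \frac{27 \pi e^{- \frac{5 \left|{\omega}\right|}{3}}}{119}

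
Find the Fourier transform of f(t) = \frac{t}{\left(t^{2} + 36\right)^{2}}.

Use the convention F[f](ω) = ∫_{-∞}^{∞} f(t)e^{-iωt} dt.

F(ω) = - \frac{i \pi \omega e^{- 6 \left|{\omega}\right|}}{12}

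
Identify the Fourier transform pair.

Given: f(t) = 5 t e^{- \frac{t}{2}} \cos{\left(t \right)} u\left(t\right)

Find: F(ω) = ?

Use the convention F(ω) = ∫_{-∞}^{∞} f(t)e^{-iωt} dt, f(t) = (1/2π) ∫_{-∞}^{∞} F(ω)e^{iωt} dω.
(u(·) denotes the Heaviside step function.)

F(ω) = \frac{20 \left(\left(2 i \omega + 1\right)^{2} - 4\right)}{\left(\left(2 i \omega + 1\right)^{2} + 4\right)^{2}}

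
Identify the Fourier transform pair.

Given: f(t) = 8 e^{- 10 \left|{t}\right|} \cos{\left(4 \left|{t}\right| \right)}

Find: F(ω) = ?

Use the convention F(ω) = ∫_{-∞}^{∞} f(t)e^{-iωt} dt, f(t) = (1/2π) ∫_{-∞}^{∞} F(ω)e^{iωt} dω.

F(ω) = \frac{160 \left(\omega^{2} + 116\right)}{\omega^{4} + 168 \omega^{2} + 13456}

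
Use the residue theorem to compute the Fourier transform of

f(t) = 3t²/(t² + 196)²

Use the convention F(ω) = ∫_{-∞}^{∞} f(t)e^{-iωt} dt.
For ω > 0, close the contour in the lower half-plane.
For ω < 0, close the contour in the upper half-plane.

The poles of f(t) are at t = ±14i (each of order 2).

Let g(z) = f(z)e^{-iωz}; for large |z| the factor e^{-iωz} decays in the lower half-plane when ω > 0 and in the upper half-plane when ω < 0.

Case ω > 0 (lower half-plane, clockwise contour ⇒ F(ω) = -2πi·ΣRes):
  Res_{z = - 14 i} g(z) = \frac{3 i \left(1 - 14 \omega\right) e^{- 14 \omega}}{56} (pole of order 2)
  F(ω) = -2πi·ΣRes = \frac{3 \pi \left(1 - 14 \omega\right) e^{- 14 \omega}}{28}

Case ω < 0 (upper half-plane, counterclockwise contour ⇒ F(ω) = +2πi·ΣRes):
  Res_{z = 14 i} g(z) = \frac{3 i \left(- 14 \omega - 1\right) e^{14 \omega}}{56} (pole of order 2)
  F(ω) = 2πi·ΣRes = \frac{3 \pi \left(14 \omega + 1\right) e^{14 \omega}}{28}

Both cases combine into a single formula in |ω|:

F(ω) = \frac{3 \pi \left(1 - 14 \left|{\omega}\right|\right) e^{- 14 \left|{\omega}\right|}}{28}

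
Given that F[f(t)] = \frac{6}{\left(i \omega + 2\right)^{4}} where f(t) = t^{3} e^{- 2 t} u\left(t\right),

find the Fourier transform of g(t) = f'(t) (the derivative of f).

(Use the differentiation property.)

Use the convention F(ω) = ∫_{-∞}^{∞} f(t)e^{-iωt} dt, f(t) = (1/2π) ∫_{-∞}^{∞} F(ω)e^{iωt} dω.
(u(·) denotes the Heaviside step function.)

F[g](ω) = \frac{6 i \omega}{\left(i \omega + 2\right)^{4}}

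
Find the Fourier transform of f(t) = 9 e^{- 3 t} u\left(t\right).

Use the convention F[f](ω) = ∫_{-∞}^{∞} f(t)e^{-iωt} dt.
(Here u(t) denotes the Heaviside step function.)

F(ω) = \frac{9}{i \omega + 3}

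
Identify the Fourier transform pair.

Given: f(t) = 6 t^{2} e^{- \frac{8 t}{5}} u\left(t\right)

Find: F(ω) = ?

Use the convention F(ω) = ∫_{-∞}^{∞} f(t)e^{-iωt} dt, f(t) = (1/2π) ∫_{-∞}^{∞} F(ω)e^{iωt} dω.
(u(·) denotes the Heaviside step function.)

F(ω) = \frac{1500}{\left(5 i \omega + 8\right)^{3}}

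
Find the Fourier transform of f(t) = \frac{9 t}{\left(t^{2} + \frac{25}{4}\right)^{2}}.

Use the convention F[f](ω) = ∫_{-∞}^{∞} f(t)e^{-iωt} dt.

F(ω) = - \frac{9 i \pi \omega e^{- \frac{5 \left|{\omega}\right|}{2}}}{5}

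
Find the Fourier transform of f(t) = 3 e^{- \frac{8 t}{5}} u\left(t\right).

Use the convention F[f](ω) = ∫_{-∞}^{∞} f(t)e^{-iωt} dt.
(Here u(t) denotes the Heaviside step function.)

F(ω) = \frac{15}{5 i \omega + 8}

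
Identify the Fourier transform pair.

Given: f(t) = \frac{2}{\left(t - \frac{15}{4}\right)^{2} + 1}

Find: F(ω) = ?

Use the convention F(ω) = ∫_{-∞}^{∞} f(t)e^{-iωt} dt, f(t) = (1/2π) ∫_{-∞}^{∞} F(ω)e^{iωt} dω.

F(ω) = 2 \pi e^{- \frac{15 i \omega}{4} - \left|{\omega}\right|}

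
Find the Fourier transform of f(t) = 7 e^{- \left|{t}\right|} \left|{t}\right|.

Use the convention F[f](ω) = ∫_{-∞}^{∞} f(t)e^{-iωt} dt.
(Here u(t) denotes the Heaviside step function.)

F(ω) = \frac{14 \left(1 - \omega^{2}\right)}{\left(\omega^{2} + 1\right)^{2}}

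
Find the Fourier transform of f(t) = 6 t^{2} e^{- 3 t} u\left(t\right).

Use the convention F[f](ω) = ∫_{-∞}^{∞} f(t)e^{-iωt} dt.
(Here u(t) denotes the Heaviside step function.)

F(ω) = \frac{12}{\left(i \omega + 3\right)^{3}}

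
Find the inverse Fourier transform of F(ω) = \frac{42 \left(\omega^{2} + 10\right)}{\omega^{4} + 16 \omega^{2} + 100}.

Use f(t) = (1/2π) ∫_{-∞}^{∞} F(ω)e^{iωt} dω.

f(t) = 7 e^{- 3 \left|{t}\right|} \cos{\left(\left|{t}\right| \right)}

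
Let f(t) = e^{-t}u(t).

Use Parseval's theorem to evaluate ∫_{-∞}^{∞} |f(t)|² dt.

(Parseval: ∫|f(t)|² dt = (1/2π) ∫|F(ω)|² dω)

∫|f(t)|² dt = \frac{1}{2}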